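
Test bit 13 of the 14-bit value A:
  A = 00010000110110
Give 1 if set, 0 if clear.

Bit 13 is the 14th from the right.
  00010000110110
  ^
That bit is 0.

Answer: 0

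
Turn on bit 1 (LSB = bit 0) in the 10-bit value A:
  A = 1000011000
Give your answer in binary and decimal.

Mask = 1 << 1 = 0000000010
Bit 1 of A is 0, so OR-ing with the mask flips it to 1.
  1000011000
| 0000000010
------------
  1000011010

Answer: 1000011010 (538)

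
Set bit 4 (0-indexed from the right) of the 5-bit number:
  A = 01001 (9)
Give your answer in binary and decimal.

Mask = 1 << 4 = 10000
Bit 4 of A is 0, so OR-ing with the mask flips it to 1.
  01001
| 10000
-------
  11001

Answer: 11001 (25)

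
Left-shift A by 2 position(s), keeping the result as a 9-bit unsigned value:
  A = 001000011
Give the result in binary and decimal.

Shift left by 2: drop the top 2 bit(s), append 2 zero(s) on the right.
  001000011  ->  discard [00], keep [1000011], append 00
= 100001100

Answer: 100001100 (268)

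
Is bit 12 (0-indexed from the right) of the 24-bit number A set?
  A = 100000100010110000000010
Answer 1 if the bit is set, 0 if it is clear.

Bit 12 is the 13th from the right.
  100000100010110000000010
             ^
That bit is 0.

Answer: 0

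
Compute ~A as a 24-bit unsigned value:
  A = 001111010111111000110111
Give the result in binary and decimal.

Flip each bit (0->1, 1->0):
  001111010111111000110111
  110000101000000111001000

Answer: 110000101000000111001000 (12747208)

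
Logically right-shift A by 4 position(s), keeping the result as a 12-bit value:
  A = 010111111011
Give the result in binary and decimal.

Logical shift right by 4: drop the bottom 4 bit(s), prepend 4 zero(s) on the left.
  010111111011  ->  keep [01011111], discard [1011], prepend 0000
= 000001011111

Answer: 000001011111 (95)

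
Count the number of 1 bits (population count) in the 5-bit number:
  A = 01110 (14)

01110
1-bits at positions (from bit 0 = LSB): 1, 2, 3
Count = 3

Answer: 3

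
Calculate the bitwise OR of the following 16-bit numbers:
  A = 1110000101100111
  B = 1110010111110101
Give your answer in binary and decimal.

Apply | to each column (1 where either bit is 1):
  1110000101100111
| 1110010111110101
------------------
  1110010111110111

Answer: 1110010111110111 (58871)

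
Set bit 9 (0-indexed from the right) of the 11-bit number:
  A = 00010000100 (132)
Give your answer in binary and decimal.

Mask = 1 << 9 = 01000000000
Bit 9 of A is 0, so OR-ing with the mask flips it to 1.
  00010000100
| 01000000000
-------------
  01010000100

Answer: 01010000100 (644)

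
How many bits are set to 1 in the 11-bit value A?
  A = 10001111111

10001111111
1-bits at positions (from bit 0 = LSB): 0, 1, 2, 3, 4, 5, 6, 10
Count = 8

Answer: 8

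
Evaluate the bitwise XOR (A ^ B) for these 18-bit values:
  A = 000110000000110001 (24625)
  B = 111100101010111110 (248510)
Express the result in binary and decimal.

Apply ^ to each column (1 where bits differ):
  000110000000110001
^ 111100101010111110
--------------------
  111010101010001111

Answer: 111010101010001111 (240271)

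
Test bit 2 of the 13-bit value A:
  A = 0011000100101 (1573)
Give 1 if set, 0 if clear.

Bit 2 is the 3rd from the right.
  0011000100101
            ^
That bit is 1.

Answer: 1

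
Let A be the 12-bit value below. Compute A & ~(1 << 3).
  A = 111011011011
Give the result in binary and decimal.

Mask = ~(1 << 3) = 111111110111
Bit 3 of A is 1, so AND-ing with the mask clears it to 0.
  111011011011
& 111111110111
--------------
  111011010011

Answer: 111011010011 (3795)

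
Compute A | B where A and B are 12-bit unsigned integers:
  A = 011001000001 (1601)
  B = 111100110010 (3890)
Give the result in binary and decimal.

Apply | to each column (1 where either bit is 1):
  011001000001
| 111100110010
--------------
  111101110011

Answer: 111101110011 (3955)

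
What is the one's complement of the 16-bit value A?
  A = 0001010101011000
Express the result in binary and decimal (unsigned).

Flip each bit (0->1, 1->0):
  0001010101011000
  1110101010100111

Answer: 1110101010100111 (60071)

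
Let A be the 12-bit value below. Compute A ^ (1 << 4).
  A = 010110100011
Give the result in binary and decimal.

Mask = 1 << 4 = 000000010000
Bit 4 of A is 0; XOR with the mask flips it to 1.
  010110100011
^ 000000010000
--------------
  010110110011

Answer: 010110110011 (1459)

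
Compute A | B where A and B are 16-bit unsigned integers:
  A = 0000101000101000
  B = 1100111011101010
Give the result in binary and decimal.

Apply | to each column (1 where either bit is 1):
  0000101000101000
| 1100111011101010
------------------
  1100111011101010

Answer: 1100111011101010 (52970)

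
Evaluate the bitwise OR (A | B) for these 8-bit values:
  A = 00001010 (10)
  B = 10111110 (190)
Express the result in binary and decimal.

Apply | to each column (1 where either bit is 1):
  00001010
| 10111110
----------
  10111110

Answer: 10111110 (190)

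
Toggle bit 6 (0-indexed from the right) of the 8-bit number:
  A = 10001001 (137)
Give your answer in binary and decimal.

Mask = 1 << 6 = 01000000
Bit 6 of A is 0; XOR with the mask flips it to 1.
  10001001
^ 01000000
----------
  11001001

Answer: 11001001 (201)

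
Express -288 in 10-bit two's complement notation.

1. Binary of +288:  0100100000
2. Invert bits:     1011011111
3. Add 1:           1011100000

Answer: 1011100000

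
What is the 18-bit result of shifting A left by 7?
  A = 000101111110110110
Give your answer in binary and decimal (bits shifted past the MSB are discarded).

Shift left by 7: drop the top 7 bit(s), append 7 zero(s) on the right.
  000101111110110110  ->  discard [0001011], keep [11110110110], append 0000000
= 111101101100000000

Answer: 111101101100000000 (252672)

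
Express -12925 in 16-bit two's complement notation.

1. Binary of +12925:  0011001001111101
2. Invert bits:     1100110110000010
3. Add 1:           1100110110000011

Answer: 1100110110000011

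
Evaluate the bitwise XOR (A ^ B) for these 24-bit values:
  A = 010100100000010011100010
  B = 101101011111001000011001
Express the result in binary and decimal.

Apply ^ to each column (1 where bits differ):
  010100100000010011100010
^ 101101011111001000011001
--------------------------
  111001111111011011111011

Answer: 111001111111011011111011 (15202043)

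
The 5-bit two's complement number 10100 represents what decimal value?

MSB is 1, so the value is negative. Find the magnitude:
1. Invert bits:  01011
2. Add 1:        01100  = 12
3. Apply sign:   -12

Answer: -12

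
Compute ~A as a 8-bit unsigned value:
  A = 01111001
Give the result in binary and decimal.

Flip each bit (0->1, 1->0):
  01111001
  10000110

Answer: 10000110 (134)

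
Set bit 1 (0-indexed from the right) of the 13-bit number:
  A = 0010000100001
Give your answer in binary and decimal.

Mask = 1 << 1 = 0000000000010
Bit 1 of A is 0, so OR-ing with the mask flips it to 1.
  0010000100001
| 0000000000010
---------------
  0010000100011

Answer: 0010000100011 (1059)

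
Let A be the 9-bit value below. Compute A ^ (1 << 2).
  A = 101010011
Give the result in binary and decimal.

Mask = 1 << 2 = 000000100
Bit 2 of A is 0; XOR with the mask flips it to 1.
  101010011
^ 000000100
-----------
  101010111

Answer: 101010111 (343)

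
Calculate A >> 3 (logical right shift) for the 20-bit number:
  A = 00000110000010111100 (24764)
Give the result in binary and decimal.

Logical shift right by 3: drop the bottom 3 bit(s), prepend 3 zero(s) on the left.
  00000110000010111100  ->  keep [00000110000010111], discard [100], prepend 000
= 00000000110000010111

Answer: 00000000110000010111 (3095)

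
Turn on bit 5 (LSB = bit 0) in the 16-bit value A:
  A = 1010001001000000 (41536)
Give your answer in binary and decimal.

Mask = 1 << 5 = 0000000000100000
Bit 5 of A is 0, so OR-ing with the mask flips it to 1.
  1010001001000000
| 0000000000100000
------------------
  1010001001100000

Answer: 1010001001100000 (41568)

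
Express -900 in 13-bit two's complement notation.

1. Binary of +900:  0001110000100
2. Invert bits:     1110001111011
3. Add 1:           1110001111100

Answer: 1110001111100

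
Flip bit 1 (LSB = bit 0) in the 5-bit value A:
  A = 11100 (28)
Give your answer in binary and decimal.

Mask = 1 << 1 = 00010
Bit 1 of A is 0; XOR with the mask flips it to 1.
  11100
^ 00010
-------
  11110

Answer: 11110 (30)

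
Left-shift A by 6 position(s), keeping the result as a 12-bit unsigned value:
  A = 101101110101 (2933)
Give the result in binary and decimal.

Shift left by 6: drop the top 6 bit(s), append 6 zero(s) on the right.
  101101110101  ->  discard [101101], keep [110101], append 000000
= 110101000000

Answer: 110101000000 (3392)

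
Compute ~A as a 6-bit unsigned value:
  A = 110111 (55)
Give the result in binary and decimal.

Flip each bit (0->1, 1->0):
  110111
  001000

Answer: 001000 (8)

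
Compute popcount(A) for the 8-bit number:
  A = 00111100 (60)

00111100
1-bits at positions (from bit 0 = LSB): 2, 3, 4, 5
Count = 4

Answer: 4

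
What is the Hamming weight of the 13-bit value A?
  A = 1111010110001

1111010110001
1-bits at positions (from bit 0 = LSB): 0, 4, 5, 7, 9, 10, 11, 12
Count = 8

Answer: 8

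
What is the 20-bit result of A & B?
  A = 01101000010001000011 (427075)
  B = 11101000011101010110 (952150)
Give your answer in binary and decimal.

Apply & to each column (1 only where both bits are 1):
  01101000010001000011
& 11101000011101010110
----------------------
  01101000010001000010

Answer: 01101000010001000010 (427074)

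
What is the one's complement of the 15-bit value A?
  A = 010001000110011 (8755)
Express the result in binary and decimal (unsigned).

Flip each bit (0->1, 1->0):
  010001000110011
  101110111001100

Answer: 101110111001100 (24012)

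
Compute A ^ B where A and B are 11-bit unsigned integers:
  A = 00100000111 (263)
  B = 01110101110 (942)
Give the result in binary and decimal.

Apply ^ to each column (1 where bits differ):
  00100000111
^ 01110101110
-------------
  01010101001

Answer: 01010101001 (681)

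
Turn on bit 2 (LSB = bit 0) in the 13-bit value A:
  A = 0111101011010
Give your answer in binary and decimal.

Mask = 1 << 2 = 0000000000100
Bit 2 of A is 0, so OR-ing with the mask flips it to 1.
  0111101011010
| 0000000000100
---------------
  0111101011110

Answer: 0111101011110 (3934)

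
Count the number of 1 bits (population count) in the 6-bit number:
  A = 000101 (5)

000101
1-bits at positions (from bit 0 = LSB): 0, 2
Count = 2

Answer: 2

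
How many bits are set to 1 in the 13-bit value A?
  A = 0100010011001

0100010011001
1-bits at positions (from bit 0 = LSB): 0, 3, 4, 7, 11
Count = 5

Answer: 5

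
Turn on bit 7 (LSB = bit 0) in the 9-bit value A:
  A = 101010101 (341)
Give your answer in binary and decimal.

Mask = 1 << 7 = 010000000
Bit 7 of A is 0, so OR-ing with the mask flips it to 1.
  101010101
| 010000000
-----------
  111010101

Answer: 111010101 (469)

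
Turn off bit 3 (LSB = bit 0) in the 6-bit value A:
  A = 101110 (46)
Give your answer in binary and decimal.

Mask = ~(1 << 3) = 110111
Bit 3 of A is 1, so AND-ing with the mask clears it to 0.
  101110
& 110111
--------
  100110

Answer: 100110 (38)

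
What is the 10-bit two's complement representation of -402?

1. Binary of +402:  0110010010
2. Invert bits:     1001101101
3. Add 1:           1001101110

Answer: 1001101110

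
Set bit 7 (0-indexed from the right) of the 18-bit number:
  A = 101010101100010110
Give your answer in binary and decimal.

Mask = 1 << 7 = 000000000010000000
Bit 7 of A is 0, so OR-ing with the mask flips it to 1.
  101010101100010110
| 000000000010000000
--------------------
  101010101110010110

Answer: 101010101110010110 (174998)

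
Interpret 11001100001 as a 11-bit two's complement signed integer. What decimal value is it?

MSB is 1, so the value is negative. Find the magnitude:
1. Invert bits:  00110011110
2. Add 1:        00110011111  = 415
3. Apply sign:   -415

Answer: -415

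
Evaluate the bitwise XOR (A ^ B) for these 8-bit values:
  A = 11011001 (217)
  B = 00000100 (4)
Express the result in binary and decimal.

Apply ^ to each column (1 where bits differ):
  11011001
^ 00000100
----------
  11011101

Answer: 11011101 (221)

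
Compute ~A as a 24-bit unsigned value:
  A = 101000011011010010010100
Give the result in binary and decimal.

Flip each bit (0->1, 1->0):
  101000011011010010010100
  010111100100101101101011

Answer: 010111100100101101101011 (6179691)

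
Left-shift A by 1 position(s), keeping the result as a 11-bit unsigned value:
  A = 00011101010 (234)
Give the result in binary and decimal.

Shift left by 1: drop the top 1 bit(s), append 1 zero(s) on the right.
  00011101010  ->  discard [0], keep [0011101010], append 0
= 00111010100

Answer: 00111010100 (468)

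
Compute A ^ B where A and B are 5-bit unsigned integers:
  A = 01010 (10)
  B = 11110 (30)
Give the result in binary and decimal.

Apply ^ to each column (1 where bits differ):
  01010
^ 11110
-------
  10100

Answer: 10100 (20)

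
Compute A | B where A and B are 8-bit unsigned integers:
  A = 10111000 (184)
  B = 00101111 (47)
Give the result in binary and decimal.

Apply | to each column (1 where either bit is 1):
  10111000
| 00101111
----------
  10111111

Answer: 10111111 (191)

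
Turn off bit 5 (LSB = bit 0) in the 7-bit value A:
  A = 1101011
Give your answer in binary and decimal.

Mask = ~(1 << 5) = 1011111
Bit 5 of A is 1, so AND-ing with the mask clears it to 0.
  1101011
& 1011111
---------
  1001011

Answer: 1001011 (75)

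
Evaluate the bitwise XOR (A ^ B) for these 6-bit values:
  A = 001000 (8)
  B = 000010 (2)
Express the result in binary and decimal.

Apply ^ to each column (1 where bits differ):
  001000
^ 000010
--------
  001010

Answer: 001010 (10)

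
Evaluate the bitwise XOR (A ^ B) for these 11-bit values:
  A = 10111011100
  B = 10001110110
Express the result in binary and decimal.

Apply ^ to each column (1 where bits differ):
  10111011100
^ 10001110110
-------------
  00110101010

Answer: 00110101010 (426)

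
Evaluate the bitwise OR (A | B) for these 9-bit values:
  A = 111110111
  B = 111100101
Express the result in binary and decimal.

Apply | to each column (1 where either bit is 1):
  111110111
| 111100101
-----------
  111110111

Answer: 111110111 (503)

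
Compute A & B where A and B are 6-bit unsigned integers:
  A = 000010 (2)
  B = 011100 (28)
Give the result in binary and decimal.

Apply & to each column (1 only where both bits are 1):
  000010
& 011100
--------
  000000

Answer: 000000 (0)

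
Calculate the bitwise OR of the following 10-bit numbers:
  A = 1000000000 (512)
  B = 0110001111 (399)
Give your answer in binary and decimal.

Apply | to each column (1 where either bit is 1):
  1000000000
| 0110001111
------------
  1110001111

Answer: 1110001111 (911)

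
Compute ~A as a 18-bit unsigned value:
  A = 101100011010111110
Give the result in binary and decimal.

Flip each bit (0->1, 1->0):
  101100011010111110
  010011100101000001

Answer: 010011100101000001 (80193)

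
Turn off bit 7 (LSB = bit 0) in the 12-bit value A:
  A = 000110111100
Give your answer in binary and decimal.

Mask = ~(1 << 7) = 111101111111
Bit 7 of A is 1, so AND-ing with the mask clears it to 0.
  000110111100
& 111101111111
--------------
  000100111100

Answer: 000100111100 (316)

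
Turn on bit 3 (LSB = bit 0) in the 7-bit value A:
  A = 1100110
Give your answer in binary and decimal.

Mask = 1 << 3 = 0001000
Bit 3 of A is 0, so OR-ing with the mask flips it to 1.
  1100110
| 0001000
---------
  1101110

Answer: 1101110 (110)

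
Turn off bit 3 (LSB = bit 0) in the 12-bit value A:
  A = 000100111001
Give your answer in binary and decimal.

Mask = ~(1 << 3) = 111111110111
Bit 3 of A is 1, so AND-ing with the mask clears it to 0.
  000100111001
& 111111110111
--------------
  000100110001

Answer: 000100110001 (305)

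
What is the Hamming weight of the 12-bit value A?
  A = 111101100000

111101100000
1-bits at positions (from bit 0 = LSB): 5, 6, 8, 9, 10, 11
Count = 6

Answer: 6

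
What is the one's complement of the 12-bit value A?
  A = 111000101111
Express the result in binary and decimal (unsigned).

Flip each bit (0->1, 1->0):
  111000101111
  000111010000

Answer: 000111010000 (464)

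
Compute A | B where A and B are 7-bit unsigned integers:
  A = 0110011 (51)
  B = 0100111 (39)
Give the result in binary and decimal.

Apply | to each column (1 where either bit is 1):
  0110011
| 0100111
---------
  0110111

Answer: 0110111 (55)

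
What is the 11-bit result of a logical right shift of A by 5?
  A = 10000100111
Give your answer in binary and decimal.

Logical shift right by 5: drop the bottom 5 bit(s), prepend 5 zero(s) on the left.
  10000100111  ->  keep [100001], discard [00111], prepend 00000
= 00000100001

Answer: 00000100001 (33)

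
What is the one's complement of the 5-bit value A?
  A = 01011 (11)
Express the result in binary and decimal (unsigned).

Flip each bit (0->1, 1->0):
  01011
  10100

Answer: 10100 (20)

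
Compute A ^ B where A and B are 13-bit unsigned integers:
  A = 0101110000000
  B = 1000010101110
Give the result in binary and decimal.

Apply ^ to each column (1 where bits differ):
  0101110000000
^ 1000010101110
---------------
  1101100101110

Answer: 1101100101110 (6958)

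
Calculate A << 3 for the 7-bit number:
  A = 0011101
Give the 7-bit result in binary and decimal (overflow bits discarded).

Shift left by 3: drop the top 3 bit(s), append 3 zero(s) on the right.
  0011101  ->  discard [001], keep [1101], append 000
= 1101000

Answer: 1101000 (104)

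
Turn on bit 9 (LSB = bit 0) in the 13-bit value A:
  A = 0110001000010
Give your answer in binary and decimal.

Mask = 1 << 9 = 0001000000000
Bit 9 of A is 0, so OR-ing with the mask flips it to 1.
  0110001000010
| 0001000000000
---------------
  0111001000010

Answer: 0111001000010 (3650)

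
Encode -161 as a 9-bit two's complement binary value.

1. Binary of +161:  010100001
2. Invert bits:     101011110
3. Add 1:           101011111

Answer: 101011111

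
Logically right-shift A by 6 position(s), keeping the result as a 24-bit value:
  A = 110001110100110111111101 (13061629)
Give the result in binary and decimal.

Logical shift right by 6: drop the bottom 6 bit(s), prepend 6 zero(s) on the left.
  110001110100110111111101  ->  keep [110001110100110111], discard [111101], prepend 000000
= 000000110001110100110111

Answer: 000000110001110100110111 (204087)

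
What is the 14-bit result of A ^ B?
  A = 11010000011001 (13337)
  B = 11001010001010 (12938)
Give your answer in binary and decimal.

Apply ^ to each column (1 where bits differ):
  11010000011001
^ 11001010001010
----------------
  00011010010011

Answer: 00011010010011 (1683)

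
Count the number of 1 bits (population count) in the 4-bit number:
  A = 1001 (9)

1001
1-bits at positions (from bit 0 = LSB): 0, 3
Count = 2

Answer: 2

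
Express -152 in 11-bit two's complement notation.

1. Binary of +152:  00010011000
2. Invert bits:     11101100111
3. Add 1:           11101101000

Answer: 11101101000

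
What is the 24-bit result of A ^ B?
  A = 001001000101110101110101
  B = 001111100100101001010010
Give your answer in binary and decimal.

Apply ^ to each column (1 where bits differ):
  001001000101110101110101
^ 001111100100101001010010
--------------------------
  000110100001011100100111

Answer: 000110100001011100100111 (1709863)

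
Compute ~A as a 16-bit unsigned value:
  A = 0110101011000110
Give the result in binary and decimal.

Flip each bit (0->1, 1->0):
  0110101011000110
  1001010100111001

Answer: 1001010100111001 (38201)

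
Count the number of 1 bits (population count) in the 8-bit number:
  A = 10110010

10110010
1-bits at positions (from bit 0 = LSB): 1, 4, 5, 7
Count = 4

Answer: 4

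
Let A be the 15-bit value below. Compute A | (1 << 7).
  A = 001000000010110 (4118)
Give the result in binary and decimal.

Mask = 1 << 7 = 000000010000000
Bit 7 of A is 0, so OR-ing with the mask flips it to 1.
  001000000010110
| 000000010000000
-----------------
  001000010010110

Answer: 001000010010110 (4246)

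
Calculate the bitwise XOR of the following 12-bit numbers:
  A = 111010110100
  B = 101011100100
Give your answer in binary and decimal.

Apply ^ to each column (1 where bits differ):
  111010110100
^ 101011100100
--------------
  010001010000

Answer: 010001010000 (1104)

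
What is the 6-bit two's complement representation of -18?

1. Binary of +18:  010010
2. Invert bits:     101101
3. Add 1:           101110

Answer: 101110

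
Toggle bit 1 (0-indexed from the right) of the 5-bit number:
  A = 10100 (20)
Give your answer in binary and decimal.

Mask = 1 << 1 = 00010
Bit 1 of A is 0; XOR with the mask flips it to 1.
  10100
^ 00010
-------
  10110

Answer: 10110 (22)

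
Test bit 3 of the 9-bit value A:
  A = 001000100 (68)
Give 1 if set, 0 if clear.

Bit 3 is the 4th from the right.
  001000100
       ^
That bit is 0.

Answer: 0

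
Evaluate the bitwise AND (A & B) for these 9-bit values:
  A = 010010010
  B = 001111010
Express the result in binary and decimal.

Apply & to each column (1 only where both bits are 1):
  010010010
& 001111010
-----------
  000010010

Answer: 000010010 (18)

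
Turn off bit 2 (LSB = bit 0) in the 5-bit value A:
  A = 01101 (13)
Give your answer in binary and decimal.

Mask = ~(1 << 2) = 11011
Bit 2 of A is 1, so AND-ing with the mask clears it to 0.
  01101
& 11011
-------
  01001

Answer: 01001 (9)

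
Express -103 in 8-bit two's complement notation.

1. Binary of +103:  01100111
2. Invert bits:     10011000
3. Add 1:           10011001

Answer: 10011001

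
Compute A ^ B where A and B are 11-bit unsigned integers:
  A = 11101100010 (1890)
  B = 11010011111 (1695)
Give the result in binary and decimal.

Apply ^ to each column (1 where bits differ):
  11101100010
^ 11010011111
-------------
  00111111101

Answer: 00111111101 (509)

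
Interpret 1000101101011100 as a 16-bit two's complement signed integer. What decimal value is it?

MSB is 1, so the value is negative. Find the magnitude:
1. Invert bits:  0111010010100011
2. Add 1:        0111010010100100  = 29860
3. Apply sign:   -29860

Answer: -29860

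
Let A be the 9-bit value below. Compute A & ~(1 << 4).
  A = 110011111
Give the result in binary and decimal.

Mask = ~(1 << 4) = 111101111
Bit 4 of A is 1, so AND-ing with the mask clears it to 0.
  110011111
& 111101111
-----------
  110001111

Answer: 110001111 (399)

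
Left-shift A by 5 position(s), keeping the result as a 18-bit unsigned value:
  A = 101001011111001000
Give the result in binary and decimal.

Shift left by 5: drop the top 5 bit(s), append 5 zero(s) on the right.
  101001011111001000  ->  discard [10100], keep [1011111001000], append 00000
= 101111100100000000

Answer: 101111100100000000 (194816)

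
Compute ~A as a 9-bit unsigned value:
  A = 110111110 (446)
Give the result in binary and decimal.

Flip each bit (0->1, 1->0):
  110111110
  001000001

Answer: 001000001 (65)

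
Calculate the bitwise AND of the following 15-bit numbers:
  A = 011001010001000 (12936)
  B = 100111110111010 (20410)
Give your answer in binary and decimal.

Apply & to each column (1 only where both bits are 1):
  011001010001000
& 100111110111010
-----------------
  000001010001000

Answer: 000001010001000 (648)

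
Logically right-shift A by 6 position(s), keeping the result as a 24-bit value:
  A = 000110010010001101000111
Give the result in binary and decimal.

Logical shift right by 6: drop the bottom 6 bit(s), prepend 6 zero(s) on the left.
  000110010010001101000111  ->  keep [000110010010001101], discard [000111], prepend 000000
= 000000000110010010001101

Answer: 000000000110010010001101 (25741)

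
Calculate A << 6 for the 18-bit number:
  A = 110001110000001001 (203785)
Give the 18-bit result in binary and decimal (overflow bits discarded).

Shift left by 6: drop the top 6 bit(s), append 6 zero(s) on the right.
  110001110000001001  ->  discard [110001], keep [110000001001], append 000000
= 110000001001000000

Answer: 110000001001000000 (197184)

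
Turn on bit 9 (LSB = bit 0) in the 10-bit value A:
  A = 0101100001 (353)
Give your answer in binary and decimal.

Mask = 1 << 9 = 1000000000
Bit 9 of A is 0, so OR-ing with the mask flips it to 1.
  0101100001
| 1000000000
------------
  1101100001

Answer: 1101100001 (865)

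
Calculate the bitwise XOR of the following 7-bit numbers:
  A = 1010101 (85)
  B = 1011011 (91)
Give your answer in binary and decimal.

Apply ^ to each column (1 where bits differ):
  1010101
^ 1011011
---------
  0001110

Answer: 0001110 (14)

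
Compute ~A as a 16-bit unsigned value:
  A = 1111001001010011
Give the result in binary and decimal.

Flip each bit (0->1, 1->0):
  1111001001010011
  0000110110101100

Answer: 0000110110101100 (3500)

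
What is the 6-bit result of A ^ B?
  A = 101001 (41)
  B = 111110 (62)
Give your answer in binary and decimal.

Apply ^ to each column (1 where bits differ):
  101001
^ 111110
--------
  010111

Answer: 010111 (23)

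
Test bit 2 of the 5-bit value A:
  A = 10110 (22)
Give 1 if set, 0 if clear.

Bit 2 is the 3rd from the right.
  10110
    ^
That bit is 1.

Answer: 1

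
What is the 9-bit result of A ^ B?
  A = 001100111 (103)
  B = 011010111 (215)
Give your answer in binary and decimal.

Apply ^ to each column (1 where bits differ):
  001100111
^ 011010111
-----------
  010110000

Answer: 010110000 (176)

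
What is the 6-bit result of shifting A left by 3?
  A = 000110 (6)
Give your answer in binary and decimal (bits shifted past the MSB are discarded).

Shift left by 3: drop the top 3 bit(s), append 3 zero(s) on the right.
  000110  ->  discard [000], keep [110], append 000
= 110000

Answer: 110000 (48)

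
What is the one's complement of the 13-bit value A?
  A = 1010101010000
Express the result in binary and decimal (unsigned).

Flip each bit (0->1, 1->0):
  1010101010000
  0101010101111

Answer: 0101010101111 (2735)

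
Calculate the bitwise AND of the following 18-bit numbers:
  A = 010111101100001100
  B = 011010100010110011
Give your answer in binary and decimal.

Apply & to each column (1 only where both bits are 1):
  010111101100001100
& 011010100010110011
--------------------
  010010100000000000

Answer: 010010100000000000 (75776)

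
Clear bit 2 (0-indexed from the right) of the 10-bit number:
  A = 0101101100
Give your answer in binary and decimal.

Mask = ~(1 << 2) = 1111111011
Bit 2 of A is 1, so AND-ing with the mask clears it to 0.
  0101101100
& 1111111011
------------
  0101101000

Answer: 0101101000 (360)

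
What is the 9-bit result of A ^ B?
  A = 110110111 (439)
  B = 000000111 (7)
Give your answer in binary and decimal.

Apply ^ to each column (1 where bits differ):
  110110111
^ 000000111
-----------
  110110000

Answer: 110110000 (432)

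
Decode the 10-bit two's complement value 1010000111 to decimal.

MSB is 1, so the value is negative. Find the magnitude:
1. Invert bits:  0101111000
2. Add 1:        0101111001  = 377
3. Apply sign:   -377

Answer: -377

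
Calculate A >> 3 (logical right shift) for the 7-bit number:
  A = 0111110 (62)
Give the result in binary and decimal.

Logical shift right by 3: drop the bottom 3 bit(s), prepend 3 zero(s) on the left.
  0111110  ->  keep [0111], discard [110], prepend 000
= 0000111

Answer: 0000111 (7)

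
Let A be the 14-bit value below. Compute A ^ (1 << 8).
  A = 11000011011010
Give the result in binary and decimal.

Mask = 1 << 8 = 00000100000000
Bit 8 of A is 0; XOR with the mask flips it to 1.
  11000011011010
^ 00000100000000
----------------
  11000111011010

Answer: 11000111011010 (12762)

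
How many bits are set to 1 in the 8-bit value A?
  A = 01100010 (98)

01100010
1-bits at positions (from bit 0 = LSB): 1, 5, 6
Count = 3

Answer: 3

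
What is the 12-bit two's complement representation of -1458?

1. Binary of +1458:  010110110010
2. Invert bits:     101001001101
3. Add 1:           101001001110

Answer: 101001001110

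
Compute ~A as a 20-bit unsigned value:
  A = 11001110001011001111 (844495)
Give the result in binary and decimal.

Flip each bit (0->1, 1->0):
  11001110001011001111
  00110001110100110000

Answer: 00110001110100110000 (204080)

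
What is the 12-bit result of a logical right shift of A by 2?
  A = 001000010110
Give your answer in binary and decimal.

Logical shift right by 2: drop the bottom 2 bit(s), prepend 2 zero(s) on the left.
  001000010110  ->  keep [0010000101], discard [10], prepend 00
= 000010000101

Answer: 000010000101 (133)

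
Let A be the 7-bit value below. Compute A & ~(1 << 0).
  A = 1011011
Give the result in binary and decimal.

Mask = ~(1 << 0) = 1111110
Bit 0 of A is 1, so AND-ing with the mask clears it to 0.
  1011011
& 1111110
---------
  1011010

Answer: 1011010 (90)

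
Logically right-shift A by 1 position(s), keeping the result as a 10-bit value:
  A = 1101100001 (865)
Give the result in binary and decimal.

Logical shift right by 1: drop the bottom 1 bit(s), prepend 1 zero(s) on the left.
  1101100001  ->  keep [110110000], discard [1], prepend 0
= 0110110000

Answer: 0110110000 (432)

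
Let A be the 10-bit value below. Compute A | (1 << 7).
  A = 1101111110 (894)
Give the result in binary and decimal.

Mask = 1 << 7 = 0010000000
Bit 7 of A is 0, so OR-ing with the mask flips it to 1.
  1101111110
| 0010000000
------------
  1111111110

Answer: 1111111110 (1022)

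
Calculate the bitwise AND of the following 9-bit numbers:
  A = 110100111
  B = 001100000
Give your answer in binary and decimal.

Apply & to each column (1 only where both bits are 1):
  110100111
& 001100000
-----------
  000100000

Answer: 000100000 (32)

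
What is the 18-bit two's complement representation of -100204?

1. Binary of +100204:  011000011101101100
2. Invert bits:     100111100010010011
3. Add 1:           100111100010010100

Answer: 100111100010010100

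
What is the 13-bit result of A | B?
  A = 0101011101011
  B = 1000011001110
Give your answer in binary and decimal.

Apply | to each column (1 where either bit is 1):
  0101011101011
| 1000011001110
---------------
  1101011101111

Answer: 1101011101111 (6895)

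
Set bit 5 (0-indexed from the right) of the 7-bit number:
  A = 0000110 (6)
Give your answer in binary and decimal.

Mask = 1 << 5 = 0100000
Bit 5 of A is 0, so OR-ing with the mask flips it to 1.
  0000110
| 0100000
---------
  0100110

Answer: 0100110 (38)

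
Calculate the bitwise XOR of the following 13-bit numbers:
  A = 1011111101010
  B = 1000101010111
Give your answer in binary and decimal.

Apply ^ to each column (1 where bits differ):
  1011111101010
^ 1000101010111
---------------
  0011010111101

Answer: 0011010111101 (1725)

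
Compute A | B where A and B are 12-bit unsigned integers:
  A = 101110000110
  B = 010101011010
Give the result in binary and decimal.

Apply | to each column (1 where either bit is 1):
  101110000110
| 010101011010
--------------
  111111011110

Answer: 111111011110 (4062)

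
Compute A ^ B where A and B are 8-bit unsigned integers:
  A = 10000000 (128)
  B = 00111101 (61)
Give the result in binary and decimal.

Apply ^ to each column (1 where bits differ):
  10000000
^ 00111101
----------
  10111101

Answer: 10111101 (189)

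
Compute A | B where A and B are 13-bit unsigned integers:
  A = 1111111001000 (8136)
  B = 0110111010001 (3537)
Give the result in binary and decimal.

Apply | to each column (1 where either bit is 1):
  1111111001000
| 0110111010001
---------------
  1111111011001

Answer: 1111111011001 (8153)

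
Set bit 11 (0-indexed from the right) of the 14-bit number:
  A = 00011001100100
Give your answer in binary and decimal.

Mask = 1 << 11 = 00100000000000
Bit 11 of A is 0, so OR-ing with the mask flips it to 1.
  00011001100100
| 00100000000000
----------------
  00111001100100

Answer: 00111001100100 (3684)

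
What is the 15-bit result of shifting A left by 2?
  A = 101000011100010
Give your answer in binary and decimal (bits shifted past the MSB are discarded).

Shift left by 2: drop the top 2 bit(s), append 2 zero(s) on the right.
  101000011100010  ->  discard [10], keep [1000011100010], append 00
= 100001110001000

Answer: 100001110001000 (17288)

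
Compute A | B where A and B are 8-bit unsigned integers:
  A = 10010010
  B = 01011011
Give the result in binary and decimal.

Apply | to each column (1 where either bit is 1):
  10010010
| 01011011
----------
  11011011

Answer: 11011011 (219)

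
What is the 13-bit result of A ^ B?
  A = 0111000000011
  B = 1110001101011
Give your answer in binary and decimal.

Apply ^ to each column (1 where bits differ):
  0111000000011
^ 1110001101011
---------------
  1001001101000

Answer: 1001001101000 (4712)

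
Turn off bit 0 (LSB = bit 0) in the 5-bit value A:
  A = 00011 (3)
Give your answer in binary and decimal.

Mask = ~(1 << 0) = 11110
Bit 0 of A is 1, so AND-ing with the mask clears it to 0.
  00011
& 11110
-------
  00010

Answer: 00010 (2)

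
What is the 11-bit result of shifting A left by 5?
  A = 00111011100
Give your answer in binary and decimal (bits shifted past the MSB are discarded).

Shift left by 5: drop the top 5 bit(s), append 5 zero(s) on the right.
  00111011100  ->  discard [00111], keep [011100], append 00000
= 01110000000

Answer: 01110000000 (896)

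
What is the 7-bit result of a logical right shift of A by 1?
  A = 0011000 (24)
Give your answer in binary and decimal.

Logical shift right by 1: drop the bottom 1 bit(s), prepend 1 zero(s) on the left.
  0011000  ->  keep [001100], discard [0], prepend 0
= 0001100

Answer: 0001100 (12)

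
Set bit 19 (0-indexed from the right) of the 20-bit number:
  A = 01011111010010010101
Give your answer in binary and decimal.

Mask = 1 << 19 = 10000000000000000000
Bit 19 of A is 0, so OR-ing with the mask flips it to 1.
  01011111010010010101
| 10000000000000000000
----------------------
  11011111010010010101

Answer: 11011111010010010101 (914581)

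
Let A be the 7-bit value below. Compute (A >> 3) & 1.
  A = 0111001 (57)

Bit 3 is the 4th from the right.
  0111001
     ^
That bit is 1.

Answer: 1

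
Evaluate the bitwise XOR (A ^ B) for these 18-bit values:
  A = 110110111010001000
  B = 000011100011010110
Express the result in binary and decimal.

Apply ^ to each column (1 where bits differ):
  110110111010001000
^ 000011100011010110
--------------------
  110101011001011110

Answer: 110101011001011110 (218718)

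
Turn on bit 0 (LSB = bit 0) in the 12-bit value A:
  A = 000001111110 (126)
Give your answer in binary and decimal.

Mask = 1 << 0 = 000000000001
Bit 0 of A is 0, so OR-ing with the mask flips it to 1.
  000001111110
| 000000000001
--------------
  000001111111

Answer: 000001111111 (127)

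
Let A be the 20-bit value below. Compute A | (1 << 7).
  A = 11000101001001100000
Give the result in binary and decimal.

Mask = 1 << 7 = 00000000000010000000
Bit 7 of A is 0, so OR-ing with the mask flips it to 1.
  11000101001001100000
| 00000000000010000000
----------------------
  11000101001011100000

Answer: 11000101001011100000 (807648)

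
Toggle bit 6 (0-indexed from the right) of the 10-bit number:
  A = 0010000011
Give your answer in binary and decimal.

Mask = 1 << 6 = 0001000000
Bit 6 of A is 0; XOR with the mask flips it to 1.
  0010000011
^ 0001000000
------------
  0011000011

Answer: 0011000011 (195)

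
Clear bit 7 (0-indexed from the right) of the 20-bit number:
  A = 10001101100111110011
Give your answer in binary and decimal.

Mask = ~(1 << 7) = 11111111111101111111
Bit 7 of A is 1, so AND-ing with the mask clears it to 0.
  10001101100111110011
& 11111111111101111111
----------------------
  10001101100101110011

Answer: 10001101100101110011 (579955)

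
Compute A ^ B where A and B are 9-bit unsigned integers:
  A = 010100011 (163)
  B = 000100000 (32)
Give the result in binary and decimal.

Apply ^ to each column (1 where bits differ):
  010100011
^ 000100000
-----------
  010000011

Answer: 010000011 (131)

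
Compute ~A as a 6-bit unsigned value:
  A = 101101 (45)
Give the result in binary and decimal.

Flip each bit (0->1, 1->0):
  101101
  010010

Answer: 010010 (18)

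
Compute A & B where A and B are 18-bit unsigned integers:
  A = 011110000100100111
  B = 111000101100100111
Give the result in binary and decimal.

Apply & to each column (1 only where both bits are 1):
  011110000100100111
& 111000101100100111
--------------------
  011000000100100111

Answer: 011000000100100111 (98599)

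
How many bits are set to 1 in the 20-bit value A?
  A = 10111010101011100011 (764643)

10111010101011100011
1-bits at positions (from bit 0 = LSB): 0, 1, 5, 6, 7, 9, 11, 13, 15, 16, 17, 19
Count = 12

Answer: 12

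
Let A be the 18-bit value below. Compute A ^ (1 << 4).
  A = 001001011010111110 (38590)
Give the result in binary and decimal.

Mask = 1 << 4 = 000000000000010000
Bit 4 of A is 1; XOR with the mask flips it to 0.
  001001011010111110
^ 000000000000010000
--------------------
  001001011010101110

Answer: 001001011010101110 (38574)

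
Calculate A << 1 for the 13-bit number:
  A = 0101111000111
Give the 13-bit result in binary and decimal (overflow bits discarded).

Shift left by 1: drop the top 1 bit(s), append 1 zero(s) on the right.
  0101111000111  ->  discard [0], keep [101111000111], append 0
= 1011110001110

Answer: 1011110001110 (6030)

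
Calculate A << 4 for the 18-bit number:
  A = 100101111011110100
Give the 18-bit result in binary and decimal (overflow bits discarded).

Shift left by 4: drop the top 4 bit(s), append 4 zero(s) on the right.
  100101111011110100  ->  discard [1001], keep [01111011110100], append 0000
= 011110111101000000

Answer: 011110111101000000 (126784)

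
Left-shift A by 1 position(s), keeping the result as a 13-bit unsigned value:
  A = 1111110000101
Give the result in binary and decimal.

Shift left by 1: drop the top 1 bit(s), append 1 zero(s) on the right.
  1111110000101  ->  discard [1], keep [111110000101], append 0
= 1111100001010

Answer: 1111100001010 (7946)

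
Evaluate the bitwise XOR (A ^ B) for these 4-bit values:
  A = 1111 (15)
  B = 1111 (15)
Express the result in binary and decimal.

Apply ^ to each column (1 where bits differ):
  1111
^ 1111
------
  0000

Answer: 0000 (0)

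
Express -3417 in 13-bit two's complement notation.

1. Binary of +3417:  0110101011001
2. Invert bits:     1001010100110
3. Add 1:           1001010100111

Answer: 1001010100111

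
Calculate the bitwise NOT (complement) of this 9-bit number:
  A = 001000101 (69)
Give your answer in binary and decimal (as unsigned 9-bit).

Flip each bit (0->1, 1->0):
  001000101
  110111010

Answer: 110111010 (442)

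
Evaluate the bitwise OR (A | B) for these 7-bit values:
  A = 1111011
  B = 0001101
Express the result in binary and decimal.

Apply | to each column (1 where either bit is 1):
  1111011
| 0001101
---------
  1111111

Answer: 1111111 (127)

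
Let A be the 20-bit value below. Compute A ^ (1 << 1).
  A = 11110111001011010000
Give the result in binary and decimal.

Mask = 1 << 1 = 00000000000000000010
Bit 1 of A is 0; XOR with the mask flips it to 1.
  11110111001011010000
^ 00000000000000000010
----------------------
  11110111001011010010

Answer: 11110111001011010010 (1012434)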